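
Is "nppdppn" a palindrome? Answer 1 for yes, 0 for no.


Input: nppdppn
Reversed: nppdppn
  Compare pos 0 ('n') with pos 6 ('n'): match
  Compare pos 1 ('p') with pos 5 ('p'): match
  Compare pos 2 ('p') with pos 4 ('p'): match
Result: palindrome

1


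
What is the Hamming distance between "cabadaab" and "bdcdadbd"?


Comparing "cabadaab" and "bdcdadbd" position by position:
  Position 0: 'c' vs 'b' => differ
  Position 1: 'a' vs 'd' => differ
  Position 2: 'b' vs 'c' => differ
  Position 3: 'a' vs 'd' => differ
  Position 4: 'd' vs 'a' => differ
  Position 5: 'a' vs 'd' => differ
  Position 6: 'a' vs 'b' => differ
  Position 7: 'b' vs 'd' => differ
Total differences (Hamming distance): 8

8


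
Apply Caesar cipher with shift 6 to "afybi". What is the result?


Caesar cipher: shift "afybi" by 6
  'a' (pos 0) + 6 = pos 6 = 'g'
  'f' (pos 5) + 6 = pos 11 = 'l'
  'y' (pos 24) + 6 = pos 4 = 'e'
  'b' (pos 1) + 6 = pos 7 = 'h'
  'i' (pos 8) + 6 = pos 14 = 'o'
Result: gleho

gleho


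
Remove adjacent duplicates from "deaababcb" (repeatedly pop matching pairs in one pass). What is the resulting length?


Input: deaababcb
Stack-based adjacent duplicate removal:
  Read 'd': push. Stack: d
  Read 'e': push. Stack: de
  Read 'a': push. Stack: dea
  Read 'a': matches stack top 'a' => pop. Stack: de
  Read 'b': push. Stack: deb
  Read 'a': push. Stack: deba
  Read 'b': push. Stack: debab
  Read 'c': push. Stack: debabc
  Read 'b': push. Stack: debabcb
Final stack: "debabcb" (length 7)

7


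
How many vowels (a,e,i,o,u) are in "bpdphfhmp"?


Input: bpdphfhmp
Checking each character:
  'b' at position 0: consonant
  'p' at position 1: consonant
  'd' at position 2: consonant
  'p' at position 3: consonant
  'h' at position 4: consonant
  'f' at position 5: consonant
  'h' at position 6: consonant
  'm' at position 7: consonant
  'p' at position 8: consonant
Total vowels: 0

0


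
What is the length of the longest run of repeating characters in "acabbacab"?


Input: "acabbacab"
Scanning for longest run:
  Position 1 ('c'): new char, reset run to 1
  Position 2 ('a'): new char, reset run to 1
  Position 3 ('b'): new char, reset run to 1
  Position 4 ('b'): continues run of 'b', length=2
  Position 5 ('a'): new char, reset run to 1
  Position 6 ('c'): new char, reset run to 1
  Position 7 ('a'): new char, reset run to 1
  Position 8 ('b'): new char, reset run to 1
Longest run: 'b' with length 2

2


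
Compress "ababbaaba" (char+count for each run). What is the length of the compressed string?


Input: ababbaaba
Runs:
  'a' x 1 => "a1"
  'b' x 1 => "b1"
  'a' x 1 => "a1"
  'b' x 2 => "b2"
  'a' x 2 => "a2"
  'b' x 1 => "b1"
  'a' x 1 => "a1"
Compressed: "a1b1a1b2a2b1a1"
Compressed length: 14

14


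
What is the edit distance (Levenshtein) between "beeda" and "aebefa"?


Computing edit distance: "beeda" -> "aebefa"
DP table:
           a    e    b    e    f    a
      0    1    2    3    4    5    6
  b   1    1    2    2    3    4    5
  e   2    2    1    2    2    3    4
  e   3    3    2    2    2    3    4
  d   4    4    3    3    3    3    4
  a   5    4    4    4    4    4    3
Edit distance = dp[5][6] = 3

3


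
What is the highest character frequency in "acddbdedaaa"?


Input: acddbdedaaa
Character counts:
  'a': 4
  'b': 1
  'c': 1
  'd': 4
  'e': 1
Maximum frequency: 4

4


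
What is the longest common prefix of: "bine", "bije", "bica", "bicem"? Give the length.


Words: bine, bije, bica, bicem
  Position 0: all 'b' => match
  Position 1: all 'i' => match
  Position 2: ('n', 'j', 'c', 'c') => mismatch, stop
LCP = "bi" (length 2)

2


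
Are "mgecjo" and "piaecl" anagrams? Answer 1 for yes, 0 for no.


Strings: "mgecjo", "piaecl"
Sorted first:  cegjmo
Sorted second: aceilp
Differ at position 0: 'c' vs 'a' => not anagrams

0


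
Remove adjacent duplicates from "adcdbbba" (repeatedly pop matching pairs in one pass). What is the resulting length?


Input: adcdbbba
Stack-based adjacent duplicate removal:
  Read 'a': push. Stack: a
  Read 'd': push. Stack: ad
  Read 'c': push. Stack: adc
  Read 'd': push. Stack: adcd
  Read 'b': push. Stack: adcdb
  Read 'b': matches stack top 'b' => pop. Stack: adcd
  Read 'b': push. Stack: adcdb
  Read 'a': push. Stack: adcdba
Final stack: "adcdba" (length 6)

6


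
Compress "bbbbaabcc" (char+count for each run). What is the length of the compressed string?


Input: bbbbaabcc
Runs:
  'b' x 4 => "b4"
  'a' x 2 => "a2"
  'b' x 1 => "b1"
  'c' x 2 => "c2"
Compressed: "b4a2b1c2"
Compressed length: 8

8


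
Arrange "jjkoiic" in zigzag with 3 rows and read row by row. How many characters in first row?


Zigzag "jjkoiic" into 3 rows:
Placing characters:
  'j' => row 0
  'j' => row 1
  'k' => row 2
  'o' => row 1
  'i' => row 0
  'i' => row 1
  'c' => row 2
Rows:
  Row 0: "ji"
  Row 1: "joi"
  Row 2: "kc"
First row length: 2

2


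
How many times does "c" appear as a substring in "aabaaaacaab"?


Searching for "c" in "aabaaaacaab"
Scanning each position:
  Position 0: "a" => no
  Position 1: "a" => no
  Position 2: "b" => no
  Position 3: "a" => no
  Position 4: "a" => no
  Position 5: "a" => no
  Position 6: "a" => no
  Position 7: "c" => MATCH
  Position 8: "a" => no
  Position 9: "a" => no
  Position 10: "b" => no
Total occurrences: 1

1


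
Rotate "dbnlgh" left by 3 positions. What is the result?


Input: "dbnlgh", rotate left by 3
First 3 characters: "dbn"
Remaining characters: "lgh"
Concatenate remaining + first: "lgh" + "dbn" = "lghdbn"

lghdbn


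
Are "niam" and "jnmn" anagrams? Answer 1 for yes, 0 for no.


Strings: "niam", "jnmn"
Sorted first:  aimn
Sorted second: jmnn
Differ at position 0: 'a' vs 'j' => not anagrams

0


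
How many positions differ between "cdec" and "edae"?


Comparing "cdec" and "edae" position by position:
  Position 0: 'c' vs 'e' => DIFFER
  Position 1: 'd' vs 'd' => same
  Position 2: 'e' vs 'a' => DIFFER
  Position 3: 'c' vs 'e' => DIFFER
Positions that differ: 3

3


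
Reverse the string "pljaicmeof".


Input: pljaicmeof
Reading characters right to left:
  Position 9: 'f'
  Position 8: 'o'
  Position 7: 'e'
  Position 6: 'm'
  Position 5: 'c'
  Position 4: 'i'
  Position 3: 'a'
  Position 2: 'j'
  Position 1: 'l'
  Position 0: 'p'
Reversed: foemciajlp

foemciajlp


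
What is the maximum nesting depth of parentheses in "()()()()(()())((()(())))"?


Input: "()()()()(()())((()(())))"
Tracking depth:
  Position 0 '(': depth becomes 1
  Position 1 ')': depth becomes 0
  Position 2 '(': depth becomes 1
  Position 3 ')': depth becomes 0
  Position 4 '(': depth becomes 1
  Position 5 ')': depth becomes 0
  Position 6 '(': depth becomes 1
  Position 7 ')': depth becomes 0
  Position 8 '(': depth becomes 1
  Position 9 '(': depth becomes 2
  Position 10 ')': depth becomes 1
  Position 11 '(': depth becomes 2
  Position 12 ')': depth becomes 1
  Position 13 ')': depth becomes 0
  Position 14 '(': depth becomes 1
  Position 15 '(': depth becomes 2
  Position 16 '(': depth becomes 3
  Position 17 ')': depth becomes 2
  Position 18 '(': depth becomes 3
  Position 19 '(': depth becomes 4
  Position 20 ')': depth becomes 3
  Position 21 ')': depth becomes 2
  Position 22 ')': depth becomes 1
  Position 23 ')': depth becomes 0
Maximum depth reached: 4

4


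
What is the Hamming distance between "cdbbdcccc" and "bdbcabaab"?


Comparing "cdbbdcccc" and "bdbcabaab" position by position:
  Position 0: 'c' vs 'b' => differ
  Position 1: 'd' vs 'd' => same
  Position 2: 'b' vs 'b' => same
  Position 3: 'b' vs 'c' => differ
  Position 4: 'd' vs 'a' => differ
  Position 5: 'c' vs 'b' => differ
  Position 6: 'c' vs 'a' => differ
  Position 7: 'c' vs 'a' => differ
  Position 8: 'c' vs 'b' => differ
Total differences (Hamming distance): 7

7


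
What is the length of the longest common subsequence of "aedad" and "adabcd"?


LCS of "aedad" and "adabcd"
DP table:
           a    d    a    b    c    d
      0    0    0    0    0    0    0
  a   0    1    1    1    1    1    1
  e   0    1    1    1    1    1    1
  d   0    1    2    2    2    2    2
  a   0    1    2    3    3    3    3
  d   0    1    2    3    3    3    4
LCS length = dp[5][6] = 4

4


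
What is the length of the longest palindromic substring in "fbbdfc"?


Input: "fbbdfc"
Checking substrings for palindromes:
  [1:3] "bb" (len 2) => palindrome
Longest palindromic substring: "bb" with length 2

2


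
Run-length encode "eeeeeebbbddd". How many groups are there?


Input: eeeeeebbbddd
Scanning for consecutive runs:
  Group 1: 'e' x 6 (positions 0-5)
  Group 2: 'b' x 3 (positions 6-8)
  Group 3: 'd' x 3 (positions 9-11)
Total groups: 3

3


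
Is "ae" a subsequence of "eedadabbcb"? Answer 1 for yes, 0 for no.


Check if "ae" is a subsequence of "eedadabbcb"
Greedy scan:
  Position 0 ('e'): no match needed
  Position 1 ('e'): no match needed
  Position 2 ('d'): no match needed
  Position 3 ('a'): matches sub[0] = 'a'
  Position 4 ('d'): no match needed
  Position 5 ('a'): no match needed
  Position 6 ('b'): no match needed
  Position 7 ('b'): no match needed
  Position 8 ('c'): no match needed
  Position 9 ('b'): no match needed
Only matched 1/2 characters => not a subsequence

0


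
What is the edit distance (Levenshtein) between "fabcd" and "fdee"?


Computing edit distance: "fabcd" -> "fdee"
DP table:
           f    d    e    e
      0    1    2    3    4
  f   1    0    1    2    3
  a   2    1    1    2    3
  b   3    2    2    2    3
  c   4    3    3    3    3
  d   5    4    3    4    4
Edit distance = dp[5][4] = 4

4


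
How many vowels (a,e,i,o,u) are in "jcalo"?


Input: jcalo
Checking each character:
  'j' at position 0: consonant
  'c' at position 1: consonant
  'a' at position 2: vowel (running total: 1)
  'l' at position 3: consonant
  'o' at position 4: vowel (running total: 2)
Total vowels: 2

2


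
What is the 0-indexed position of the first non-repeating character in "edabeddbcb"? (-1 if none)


Input: edabeddbcb
Character frequencies:
  'a': 1
  'b': 3
  'c': 1
  'd': 3
  'e': 2
Scanning left to right for freq == 1:
  Position 0 ('e'): freq=2, skip
  Position 1 ('d'): freq=3, skip
  Position 2 ('a'): unique! => answer = 2

2


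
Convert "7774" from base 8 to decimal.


Input: "7774" in base 8
Positional expansion:
  Digit '7' (value 7) x 8^3 = 3584
  Digit '7' (value 7) x 8^2 = 448
  Digit '7' (value 7) x 8^1 = 56
  Digit '4' (value 4) x 8^0 = 4
Sum = 4092

4092


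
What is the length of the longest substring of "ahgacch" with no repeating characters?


Input: "ahgacch"
Sliding window (track last position of each char):
  Position 0 ('a'): window [0,0] length 1 -- new best
  Position 1 ('h'): window [0,1] length 2 -- new best
  Position 2 ('g'): window [0,2] length 3 -- new best
  Position 3 ('a'): repeat (last at 0), move window start to 1
  Position 3 ('a'): window [1,3] length 3
  Position 4 ('c'): window [1,4] length 4 -- new best
  Position 5 ('c'): repeat (last at 4), move window start to 5
  Position 5 ('c'): window [5,5] length 1
  Position 6 ('h'): window [5,6] length 2
Longest substring with no repeats: "hgac" with length 4

4


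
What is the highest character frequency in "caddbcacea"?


Input: caddbcacea
Character counts:
  'a': 3
  'b': 1
  'c': 3
  'd': 2
  'e': 1
Maximum frequency: 3

3


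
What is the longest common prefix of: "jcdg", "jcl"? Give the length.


Words: jcdg, jcl
  Position 0: all 'j' => match
  Position 1: all 'c' => match
  Position 2: ('d', 'l') => mismatch, stop
LCP = "jc" (length 2)

2


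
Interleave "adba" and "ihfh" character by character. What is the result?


Interleaving "adba" and "ihfh":
  Position 0: 'a' from first, 'i' from second => "ai"
  Position 1: 'd' from first, 'h' from second => "dh"
  Position 2: 'b' from first, 'f' from second => "bf"
  Position 3: 'a' from first, 'h' from second => "ah"
Result: aidhbfah

aidhbfah


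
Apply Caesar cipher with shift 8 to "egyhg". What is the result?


Caesar cipher: shift "egyhg" by 8
  'e' (pos 4) + 8 = pos 12 = 'm'
  'g' (pos 6) + 8 = pos 14 = 'o'
  'y' (pos 24) + 8 = pos 6 = 'g'
  'h' (pos 7) + 8 = pos 15 = 'p'
  'g' (pos 6) + 8 = pos 14 = 'o'
Result: mogpo

mogpo


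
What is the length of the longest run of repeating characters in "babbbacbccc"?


Input: "babbbacbccc"
Scanning for longest run:
  Position 1 ('a'): new char, reset run to 1
  Position 2 ('b'): new char, reset run to 1
  Position 3 ('b'): continues run of 'b', length=2
  Position 4 ('b'): continues run of 'b', length=3
  Position 5 ('a'): new char, reset run to 1
  Position 6 ('c'): new char, reset run to 1
  Position 7 ('b'): new char, reset run to 1
  Position 8 ('c'): new char, reset run to 1
  Position 9 ('c'): continues run of 'c', length=2
  Position 10 ('c'): continues run of 'c', length=3
Longest run: 'b' with length 3

3


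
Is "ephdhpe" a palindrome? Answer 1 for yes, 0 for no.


Input: ephdhpe
Reversed: ephdhpe
  Compare pos 0 ('e') with pos 6 ('e'): match
  Compare pos 1 ('p') with pos 5 ('p'): match
  Compare pos 2 ('h') with pos 4 ('h'): match
Result: palindrome

1


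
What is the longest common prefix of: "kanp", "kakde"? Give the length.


Words: kanp, kakde
  Position 0: all 'k' => match
  Position 1: all 'a' => match
  Position 2: ('n', 'k') => mismatch, stop
LCP = "ka" (length 2)

2


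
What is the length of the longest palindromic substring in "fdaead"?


Input: "fdaead"
Checking substrings for palindromes:
  [1:6] "daead" (len 5) => palindrome
  [2:5] "aea" (len 3) => palindrome
Longest palindromic substring: "daead" with length 5

5


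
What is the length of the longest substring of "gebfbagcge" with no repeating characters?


Input: "gebfbagcge"
Sliding window (track last position of each char):
  Position 0 ('g'): window [0,0] length 1 -- new best
  Position 1 ('e'): window [0,1] length 2 -- new best
  Position 2 ('b'): window [0,2] length 3 -- new best
  Position 3 ('f'): window [0,3] length 4 -- new best
  Position 4 ('b'): repeat (last at 2), move window start to 3
  Position 4 ('b'): window [3,4] length 2
  Position 5 ('a'): window [3,5] length 3
  Position 6 ('g'): window [3,6] length 4
  Position 7 ('c'): window [3,7] length 5 -- new best
  Position 8 ('g'): repeat (last at 6), move window start to 7
  Position 8 ('g'): window [7,8] length 2
  Position 9 ('e'): window [7,9] length 3
Longest substring with no repeats: "fbagc" with length 5

5


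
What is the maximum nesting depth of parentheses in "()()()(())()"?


Input: "()()()(())()"
Tracking depth:
  Position 0 '(': depth becomes 1
  Position 1 ')': depth becomes 0
  Position 2 '(': depth becomes 1
  Position 3 ')': depth becomes 0
  Position 4 '(': depth becomes 1
  Position 5 ')': depth becomes 0
  Position 6 '(': depth becomes 1
  Position 7 '(': depth becomes 2
  Position 8 ')': depth becomes 1
  Position 9 ')': depth becomes 0
  Position 10 '(': depth becomes 1
  Position 11 ')': depth becomes 0
Maximum depth reached: 2

2


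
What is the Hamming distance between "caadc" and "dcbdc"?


Comparing "caadc" and "dcbdc" position by position:
  Position 0: 'c' vs 'd' => differ
  Position 1: 'a' vs 'c' => differ
  Position 2: 'a' vs 'b' => differ
  Position 3: 'd' vs 'd' => same
  Position 4: 'c' vs 'c' => same
Total differences (Hamming distance): 3

3


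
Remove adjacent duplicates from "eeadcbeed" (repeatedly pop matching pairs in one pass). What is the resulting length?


Input: eeadcbeed
Stack-based adjacent duplicate removal:
  Read 'e': push. Stack: e
  Read 'e': matches stack top 'e' => pop. Stack: (empty)
  Read 'a': push. Stack: a
  Read 'd': push. Stack: ad
  Read 'c': push. Stack: adc
  Read 'b': push. Stack: adcb
  Read 'e': push. Stack: adcbe
  Read 'e': matches stack top 'e' => pop. Stack: adcb
  Read 'd': push. Stack: adcbd
Final stack: "adcbd" (length 5)

5


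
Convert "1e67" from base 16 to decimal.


Input: "1e67" in base 16
Positional expansion:
  Digit '1' (value 1) x 16^3 = 4096
  Digit 'e' (value 14) x 16^2 = 3584
  Digit '6' (value 6) x 16^1 = 96
  Digit '7' (value 7) x 16^0 = 7
Sum = 7783

7783


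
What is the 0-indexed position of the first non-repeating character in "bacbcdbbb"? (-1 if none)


Input: bacbcdbbb
Character frequencies:
  'a': 1
  'b': 5
  'c': 2
  'd': 1
Scanning left to right for freq == 1:
  Position 0 ('b'): freq=5, skip
  Position 1 ('a'): unique! => answer = 1

1


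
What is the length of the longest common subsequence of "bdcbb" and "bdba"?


LCS of "bdcbb" and "bdba"
DP table:
           b    d    b    a
      0    0    0    0    0
  b   0    1    1    1    1
  d   0    1    2    2    2
  c   0    1    2    2    2
  b   0    1    2    3    3
  b   0    1    2    3    3
LCS length = dp[5][4] = 3

3


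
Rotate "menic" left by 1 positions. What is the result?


Input: "menic", rotate left by 1
First 1 characters: "m"
Remaining characters: "enic"
Concatenate remaining + first: "enic" + "m" = "enicm"

enicm


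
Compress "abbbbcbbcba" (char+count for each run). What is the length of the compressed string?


Input: abbbbcbbcba
Runs:
  'a' x 1 => "a1"
  'b' x 4 => "b4"
  'c' x 1 => "c1"
  'b' x 2 => "b2"
  'c' x 1 => "c1"
  'b' x 1 => "b1"
  'a' x 1 => "a1"
Compressed: "a1b4c1b2c1b1a1"
Compressed length: 14

14


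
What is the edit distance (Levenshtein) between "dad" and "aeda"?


Computing edit distance: "dad" -> "aeda"
DP table:
           a    e    d    a
      0    1    2    3    4
  d   1    1    2    2    3
  a   2    1    2    3    2
  d   3    2    2    2    3
Edit distance = dp[3][4] = 3

3


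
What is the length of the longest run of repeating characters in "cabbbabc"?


Input: "cabbbabc"
Scanning for longest run:
  Position 1 ('a'): new char, reset run to 1
  Position 2 ('b'): new char, reset run to 1
  Position 3 ('b'): continues run of 'b', length=2
  Position 4 ('b'): continues run of 'b', length=3
  Position 5 ('a'): new char, reset run to 1
  Position 6 ('b'): new char, reset run to 1
  Position 7 ('c'): new char, reset run to 1
Longest run: 'b' with length 3

3


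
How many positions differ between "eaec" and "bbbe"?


Comparing "eaec" and "bbbe" position by position:
  Position 0: 'e' vs 'b' => DIFFER
  Position 1: 'a' vs 'b' => DIFFER
  Position 2: 'e' vs 'b' => DIFFER
  Position 3: 'c' vs 'e' => DIFFER
Positions that differ: 4

4


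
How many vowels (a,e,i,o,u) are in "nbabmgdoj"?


Input: nbabmgdoj
Checking each character:
  'n' at position 0: consonant
  'b' at position 1: consonant
  'a' at position 2: vowel (running total: 1)
  'b' at position 3: consonant
  'm' at position 4: consonant
  'g' at position 5: consonant
  'd' at position 6: consonant
  'o' at position 7: vowel (running total: 2)
  'j' at position 8: consonant
Total vowels: 2

2


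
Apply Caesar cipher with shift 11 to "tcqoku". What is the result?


Caesar cipher: shift "tcqoku" by 11
  't' (pos 19) + 11 = pos 4 = 'e'
  'c' (pos 2) + 11 = pos 13 = 'n'
  'q' (pos 16) + 11 = pos 1 = 'b'
  'o' (pos 14) + 11 = pos 25 = 'z'
  'k' (pos 10) + 11 = pos 21 = 'v'
  'u' (pos 20) + 11 = pos 5 = 'f'
Result: enbzvf

enbzvf


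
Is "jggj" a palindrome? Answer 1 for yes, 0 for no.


Input: jggj
Reversed: jggj
  Compare pos 0 ('j') with pos 3 ('j'): match
  Compare pos 1 ('g') with pos 2 ('g'): match
Result: palindrome

1


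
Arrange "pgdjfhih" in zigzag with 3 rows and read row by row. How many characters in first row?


Zigzag "pgdjfhih" into 3 rows:
Placing characters:
  'p' => row 0
  'g' => row 1
  'd' => row 2
  'j' => row 1
  'f' => row 0
  'h' => row 1
  'i' => row 2
  'h' => row 1
Rows:
  Row 0: "pf"
  Row 1: "gjhh"
  Row 2: "di"
First row length: 2

2


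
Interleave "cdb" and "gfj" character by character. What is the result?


Interleaving "cdb" and "gfj":
  Position 0: 'c' from first, 'g' from second => "cg"
  Position 1: 'd' from first, 'f' from second => "df"
  Position 2: 'b' from first, 'j' from second => "bj"
Result: cgdfbj

cgdfbj


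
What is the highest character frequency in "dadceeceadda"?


Input: dadceeceadda
Character counts:
  'a': 3
  'c': 2
  'd': 4
  'e': 3
Maximum frequency: 4

4


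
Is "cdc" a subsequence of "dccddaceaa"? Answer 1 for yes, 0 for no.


Check if "cdc" is a subsequence of "dccddaceaa"
Greedy scan:
  Position 0 ('d'): no match needed
  Position 1 ('c'): matches sub[0] = 'c'
  Position 2 ('c'): no match needed
  Position 3 ('d'): matches sub[1] = 'd'
  Position 4 ('d'): no match needed
  Position 5 ('a'): no match needed
  Position 6 ('c'): matches sub[2] = 'c'
  Position 7 ('e'): no match needed
  Position 8 ('a'): no match needed
  Position 9 ('a'): no match needed
All 3 characters matched => is a subsequence

1


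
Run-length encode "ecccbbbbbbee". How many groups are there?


Input: ecccbbbbbbee
Scanning for consecutive runs:
  Group 1: 'e' x 1 (positions 0-0)
  Group 2: 'c' x 3 (positions 1-3)
  Group 3: 'b' x 6 (positions 4-9)
  Group 4: 'e' x 2 (positions 10-11)
Total groups: 4

4


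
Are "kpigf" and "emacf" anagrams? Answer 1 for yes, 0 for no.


Strings: "kpigf", "emacf"
Sorted first:  fgikp
Sorted second: acefm
Differ at position 0: 'f' vs 'a' => not anagrams

0


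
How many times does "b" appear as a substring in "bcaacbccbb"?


Searching for "b" in "bcaacbccbb"
Scanning each position:
  Position 0: "b" => MATCH
  Position 1: "c" => no
  Position 2: "a" => no
  Position 3: "a" => no
  Position 4: "c" => no
  Position 5: "b" => MATCH
  Position 6: "c" => no
  Position 7: "c" => no
  Position 8: "b" => MATCH
  Position 9: "b" => MATCH
Total occurrences: 4

4


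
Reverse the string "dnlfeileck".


Input: dnlfeileck
Reading characters right to left:
  Position 9: 'k'
  Position 8: 'c'
  Position 7: 'e'
  Position 6: 'l'
  Position 5: 'i'
  Position 4: 'e'
  Position 3: 'f'
  Position 2: 'l'
  Position 1: 'n'
  Position 0: 'd'
Reversed: kcelieflnd

kcelieflnd


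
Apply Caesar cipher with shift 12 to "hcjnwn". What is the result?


Caesar cipher: shift "hcjnwn" by 12
  'h' (pos 7) + 12 = pos 19 = 't'
  'c' (pos 2) + 12 = pos 14 = 'o'
  'j' (pos 9) + 12 = pos 21 = 'v'
  'n' (pos 13) + 12 = pos 25 = 'z'
  'w' (pos 22) + 12 = pos 8 = 'i'
  'n' (pos 13) + 12 = pos 25 = 'z'
Result: tovziz

tovziz


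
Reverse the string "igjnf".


Input: igjnf
Reading characters right to left:
  Position 4: 'f'
  Position 3: 'n'
  Position 2: 'j'
  Position 1: 'g'
  Position 0: 'i'
Reversed: fnjgi

fnjgi


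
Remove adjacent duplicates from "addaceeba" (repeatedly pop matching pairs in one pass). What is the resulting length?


Input: addaceeba
Stack-based adjacent duplicate removal:
  Read 'a': push. Stack: a
  Read 'd': push. Stack: ad
  Read 'd': matches stack top 'd' => pop. Stack: a
  Read 'a': matches stack top 'a' => pop. Stack: (empty)
  Read 'c': push. Stack: c
  Read 'e': push. Stack: ce
  Read 'e': matches stack top 'e' => pop. Stack: c
  Read 'b': push. Stack: cb
  Read 'a': push. Stack: cba
Final stack: "cba" (length 3)

3


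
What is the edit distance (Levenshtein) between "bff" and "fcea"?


Computing edit distance: "bff" -> "fcea"
DP table:
           f    c    e    a
      0    1    2    3    4
  b   1    1    2    3    4
  f   2    1    2    3    4
  f   3    2    2    3    4
Edit distance = dp[3][4] = 4

4


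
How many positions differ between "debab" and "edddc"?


Comparing "debab" and "edddc" position by position:
  Position 0: 'd' vs 'e' => DIFFER
  Position 1: 'e' vs 'd' => DIFFER
  Position 2: 'b' vs 'd' => DIFFER
  Position 3: 'a' vs 'd' => DIFFER
  Position 4: 'b' vs 'c' => DIFFER
Positions that differ: 5

5


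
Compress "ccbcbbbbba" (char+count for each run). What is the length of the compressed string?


Input: ccbcbbbbba
Runs:
  'c' x 2 => "c2"
  'b' x 1 => "b1"
  'c' x 1 => "c1"
  'b' x 5 => "b5"
  'a' x 1 => "a1"
Compressed: "c2b1c1b5a1"
Compressed length: 10

10


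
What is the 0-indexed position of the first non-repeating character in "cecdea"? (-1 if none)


Input: cecdea
Character frequencies:
  'a': 1
  'c': 2
  'd': 1
  'e': 2
Scanning left to right for freq == 1:
  Position 0 ('c'): freq=2, skip
  Position 1 ('e'): freq=2, skip
  Position 2 ('c'): freq=2, skip
  Position 3 ('d'): unique! => answer = 3

3


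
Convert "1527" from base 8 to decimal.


Input: "1527" in base 8
Positional expansion:
  Digit '1' (value 1) x 8^3 = 512
  Digit '5' (value 5) x 8^2 = 320
  Digit '2' (value 2) x 8^1 = 16
  Digit '7' (value 7) x 8^0 = 7
Sum = 855

855


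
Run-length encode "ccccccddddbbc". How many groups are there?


Input: ccccccddddbbc
Scanning for consecutive runs:
  Group 1: 'c' x 6 (positions 0-5)
  Group 2: 'd' x 4 (positions 6-9)
  Group 3: 'b' x 2 (positions 10-11)
  Group 4: 'c' x 1 (positions 12-12)
Total groups: 4

4


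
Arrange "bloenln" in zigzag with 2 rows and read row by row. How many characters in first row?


Zigzag "bloenln" into 2 rows:
Placing characters:
  'b' => row 0
  'l' => row 1
  'o' => row 0
  'e' => row 1
  'n' => row 0
  'l' => row 1
  'n' => row 0
Rows:
  Row 0: "bonn"
  Row 1: "lel"
First row length: 4

4


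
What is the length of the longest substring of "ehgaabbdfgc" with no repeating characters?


Input: "ehgaabbdfgc"
Sliding window (track last position of each char):
  Position 0 ('e'): window [0,0] length 1 -- new best
  Position 1 ('h'): window [0,1] length 2 -- new best
  Position 2 ('g'): window [0,2] length 3 -- new best
  Position 3 ('a'): window [0,3] length 4 -- new best
  Position 4 ('a'): repeat (last at 3), move window start to 4
  Position 4 ('a'): window [4,4] length 1
  Position 5 ('b'): window [4,5] length 2
  Position 6 ('b'): repeat (last at 5), move window start to 6
  Position 6 ('b'): window [6,6] length 1
  Position 7 ('d'): window [6,7] length 2
  Position 8 ('f'): window [6,8] length 3
  Position 9 ('g'): window [6,9] length 4
  Position 10 ('c'): window [6,10] length 5 -- new best
Longest substring with no repeats: "bdfgc" with length 5

5


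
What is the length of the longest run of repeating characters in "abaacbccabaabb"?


Input: "abaacbccabaabb"
Scanning for longest run:
  Position 1 ('b'): new char, reset run to 1
  Position 2 ('a'): new char, reset run to 1
  Position 3 ('a'): continues run of 'a', length=2
  Position 4 ('c'): new char, reset run to 1
  Position 5 ('b'): new char, reset run to 1
  Position 6 ('c'): new char, reset run to 1
  Position 7 ('c'): continues run of 'c', length=2
  Position 8 ('a'): new char, reset run to 1
  Position 9 ('b'): new char, reset run to 1
  Position 10 ('a'): new char, reset run to 1
  Position 11 ('a'): continues run of 'a', length=2
  Position 12 ('b'): new char, reset run to 1
  Position 13 ('b'): continues run of 'b', length=2
Longest run: 'a' with length 2

2


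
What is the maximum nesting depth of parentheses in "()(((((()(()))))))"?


Input: "()(((((()(()))))))"
Tracking depth:
  Position 0 '(': depth becomes 1
  Position 1 ')': depth becomes 0
  Position 2 '(': depth becomes 1
  Position 3 '(': depth becomes 2
  Position 4 '(': depth becomes 3
  Position 5 '(': depth becomes 4
  Position 6 '(': depth becomes 5
  Position 7 '(': depth becomes 6
  Position 8 ')': depth becomes 5
  Position 9 '(': depth becomes 6
  Position 10 '(': depth becomes 7
  Position 11 ')': depth becomes 6
  Position 12 ')': depth becomes 5
  Position 13 ')': depth becomes 4
  Position 14 ')': depth becomes 3
  Position 15 ')': depth becomes 2
  Position 16 ')': depth becomes 1
  Position 17 ')': depth becomes 0
Maximum depth reached: 7

7


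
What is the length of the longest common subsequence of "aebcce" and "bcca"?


LCS of "aebcce" and "bcca"
DP table:
           b    c    c    a
      0    0    0    0    0
  a   0    0    0    0    1
  e   0    0    0    0    1
  b   0    1    1    1    1
  c   0    1    2    2    2
  c   0    1    2    3    3
  e   0    1    2    3    3
LCS length = dp[6][4] = 3

3


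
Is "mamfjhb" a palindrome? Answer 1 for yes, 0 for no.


Input: mamfjhb
Reversed: bhjfmam
  Compare pos 0 ('m') with pos 6 ('b'): MISMATCH
  Compare pos 1 ('a') with pos 5 ('h'): MISMATCH
  Compare pos 2 ('m') with pos 4 ('j'): MISMATCH
Result: not a palindrome

0


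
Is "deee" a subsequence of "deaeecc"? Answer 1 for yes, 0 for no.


Check if "deee" is a subsequence of "deaeecc"
Greedy scan:
  Position 0 ('d'): matches sub[0] = 'd'
  Position 1 ('e'): matches sub[1] = 'e'
  Position 2 ('a'): no match needed
  Position 3 ('e'): matches sub[2] = 'e'
  Position 4 ('e'): matches sub[3] = 'e'
  Position 5 ('c'): no match needed
  Position 6 ('c'): no match needed
All 4 characters matched => is a subsequence

1


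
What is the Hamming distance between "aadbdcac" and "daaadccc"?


Comparing "aadbdcac" and "daaadccc" position by position:
  Position 0: 'a' vs 'd' => differ
  Position 1: 'a' vs 'a' => same
  Position 2: 'd' vs 'a' => differ
  Position 3: 'b' vs 'a' => differ
  Position 4: 'd' vs 'd' => same
  Position 5: 'c' vs 'c' => same
  Position 6: 'a' vs 'c' => differ
  Position 7: 'c' vs 'c' => same
Total differences (Hamming distance): 4

4


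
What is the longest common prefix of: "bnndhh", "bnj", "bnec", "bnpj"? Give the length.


Words: bnndhh, bnj, bnec, bnpj
  Position 0: all 'b' => match
  Position 1: all 'n' => match
  Position 2: ('n', 'j', 'e', 'p') => mismatch, stop
LCP = "bn" (length 2)

2


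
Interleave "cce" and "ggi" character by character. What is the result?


Interleaving "cce" and "ggi":
  Position 0: 'c' from first, 'g' from second => "cg"
  Position 1: 'c' from first, 'g' from second => "cg"
  Position 2: 'e' from first, 'i' from second => "ei"
Result: cgcgei

cgcgei


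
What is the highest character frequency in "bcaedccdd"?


Input: bcaedccdd
Character counts:
  'a': 1
  'b': 1
  'c': 3
  'd': 3
  'e': 1
Maximum frequency: 3

3


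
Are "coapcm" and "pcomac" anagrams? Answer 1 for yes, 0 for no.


Strings: "coapcm", "pcomac"
Sorted first:  accmop
Sorted second: accmop
Sorted forms match => anagrams

1


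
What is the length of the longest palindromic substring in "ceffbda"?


Input: "ceffbda"
Checking substrings for palindromes:
  [2:4] "ff" (len 2) => palindrome
Longest palindromic substring: "ff" with length 2

2


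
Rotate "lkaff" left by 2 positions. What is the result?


Input: "lkaff", rotate left by 2
First 2 characters: "lk"
Remaining characters: "aff"
Concatenate remaining + first: "aff" + "lk" = "afflk"

afflk


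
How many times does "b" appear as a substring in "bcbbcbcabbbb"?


Searching for "b" in "bcbbcbcabbbb"
Scanning each position:
  Position 0: "b" => MATCH
  Position 1: "c" => no
  Position 2: "b" => MATCH
  Position 3: "b" => MATCH
  Position 4: "c" => no
  Position 5: "b" => MATCH
  Position 6: "c" => no
  Position 7: "a" => no
  Position 8: "b" => MATCH
  Position 9: "b" => MATCH
  Position 10: "b" => MATCH
  Position 11: "b" => MATCH
Total occurrences: 8

8


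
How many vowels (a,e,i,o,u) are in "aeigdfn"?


Input: aeigdfn
Checking each character:
  'a' at position 0: vowel (running total: 1)
  'e' at position 1: vowel (running total: 2)
  'i' at position 2: vowel (running total: 3)
  'g' at position 3: consonant
  'd' at position 4: consonant
  'f' at position 5: consonant
  'n' at position 6: consonant
Total vowels: 3

3


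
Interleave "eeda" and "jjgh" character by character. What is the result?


Interleaving "eeda" and "jjgh":
  Position 0: 'e' from first, 'j' from second => "ej"
  Position 1: 'e' from first, 'j' from second => "ej"
  Position 2: 'd' from first, 'g' from second => "dg"
  Position 3: 'a' from first, 'h' from second => "ah"
Result: ejejdgah

ejejdgah


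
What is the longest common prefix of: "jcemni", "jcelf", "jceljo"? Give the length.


Words: jcemni, jcelf, jceljo
  Position 0: all 'j' => match
  Position 1: all 'c' => match
  Position 2: all 'e' => match
  Position 3: ('m', 'l', 'l') => mismatch, stop
LCP = "jce" (length 3)

3


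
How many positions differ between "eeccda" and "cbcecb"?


Comparing "eeccda" and "cbcecb" position by position:
  Position 0: 'e' vs 'c' => DIFFER
  Position 1: 'e' vs 'b' => DIFFER
  Position 2: 'c' vs 'c' => same
  Position 3: 'c' vs 'e' => DIFFER
  Position 4: 'd' vs 'c' => DIFFER
  Position 5: 'a' vs 'b' => DIFFER
Positions that differ: 5

5


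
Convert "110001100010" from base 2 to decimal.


Input: "110001100010" in base 2
Positional expansion:
  Digit '1' (value 1) x 2^11 = 2048
  Digit '1' (value 1) x 2^10 = 1024
  Digit '0' (value 0) x 2^9 = 0
  Digit '0' (value 0) x 2^8 = 0
  Digit '0' (value 0) x 2^7 = 0
  Digit '1' (value 1) x 2^6 = 64
  Digit '1' (value 1) x 2^5 = 32
  Digit '0' (value 0) x 2^4 = 0
  Digit '0' (value 0) x 2^3 = 0
  Digit '0' (value 0) x 2^2 = 0
  Digit '1' (value 1) x 2^1 = 2
  Digit '0' (value 0) x 2^0 = 0
Sum = 3170

3170


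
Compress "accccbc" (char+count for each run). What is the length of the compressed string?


Input: accccbc
Runs:
  'a' x 1 => "a1"
  'c' x 4 => "c4"
  'b' x 1 => "b1"
  'c' x 1 => "c1"
Compressed: "a1c4b1c1"
Compressed length: 8

8


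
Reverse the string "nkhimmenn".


Input: nkhimmenn
Reading characters right to left:
  Position 8: 'n'
  Position 7: 'n'
  Position 6: 'e'
  Position 5: 'm'
  Position 4: 'm'
  Position 3: 'i'
  Position 2: 'h'
  Position 1: 'k'
  Position 0: 'n'
Reversed: nnemmihkn

nnemmihkn


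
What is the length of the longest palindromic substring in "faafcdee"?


Input: "faafcdee"
Checking substrings for palindromes:
  [0:4] "faaf" (len 4) => palindrome
  [1:3] "aa" (len 2) => palindrome
  [6:8] "ee" (len 2) => palindrome
Longest palindromic substring: "faaf" with length 4

4


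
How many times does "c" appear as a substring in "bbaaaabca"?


Searching for "c" in "bbaaaabca"
Scanning each position:
  Position 0: "b" => no
  Position 1: "b" => no
  Position 2: "a" => no
  Position 3: "a" => no
  Position 4: "a" => no
  Position 5: "a" => no
  Position 6: "b" => no
  Position 7: "c" => MATCH
  Position 8: "a" => no
Total occurrences: 1

1


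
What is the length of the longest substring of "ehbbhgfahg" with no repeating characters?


Input: "ehbbhgfahg"
Sliding window (track last position of each char):
  Position 0 ('e'): window [0,0] length 1 -- new best
  Position 1 ('h'): window [0,1] length 2 -- new best
  Position 2 ('b'): window [0,2] length 3 -- new best
  Position 3 ('b'): repeat (last at 2), move window start to 3
  Position 3 ('b'): window [3,3] length 1
  Position 4 ('h'): window [3,4] length 2
  Position 5 ('g'): window [3,5] length 3
  Position 6 ('f'): window [3,6] length 4 -- new best
  Position 7 ('a'): window [3,7] length 5 -- new best
  Position 8 ('h'): repeat (last at 4), move window start to 5
  Position 8 ('h'): window [5,8] length 4
  Position 9 ('g'): repeat (last at 5), move window start to 6
  Position 9 ('g'): window [6,9] length 4
Longest substring with no repeats: "bhgfa" with length 5

5


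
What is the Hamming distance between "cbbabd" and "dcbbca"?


Comparing "cbbabd" and "dcbbca" position by position:
  Position 0: 'c' vs 'd' => differ
  Position 1: 'b' vs 'c' => differ
  Position 2: 'b' vs 'b' => same
  Position 3: 'a' vs 'b' => differ
  Position 4: 'b' vs 'c' => differ
  Position 5: 'd' vs 'a' => differ
Total differences (Hamming distance): 5

5


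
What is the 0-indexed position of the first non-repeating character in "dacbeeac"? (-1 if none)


Input: dacbeeac
Character frequencies:
  'a': 2
  'b': 1
  'c': 2
  'd': 1
  'e': 2
Scanning left to right for freq == 1:
  Position 0 ('d'): unique! => answer = 0

0


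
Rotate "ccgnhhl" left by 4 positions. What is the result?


Input: "ccgnhhl", rotate left by 4
First 4 characters: "ccgn"
Remaining characters: "hhl"
Concatenate remaining + first: "hhl" + "ccgn" = "hhlccgn"

hhlccgn


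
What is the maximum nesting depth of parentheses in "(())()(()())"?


Input: "(())()(()())"
Tracking depth:
  Position 0 '(': depth becomes 1
  Position 1 '(': depth becomes 2
  Position 2 ')': depth becomes 1
  Position 3 ')': depth becomes 0
  Position 4 '(': depth becomes 1
  Position 5 ')': depth becomes 0
  Position 6 '(': depth becomes 1
  Position 7 '(': depth becomes 2
  Position 8 ')': depth becomes 1
  Position 9 '(': depth becomes 2
  Position 10 ')': depth becomes 1
  Position 11 ')': depth becomes 0
Maximum depth reached: 2

2


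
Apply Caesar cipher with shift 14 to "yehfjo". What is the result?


Caesar cipher: shift "yehfjo" by 14
  'y' (pos 24) + 14 = pos 12 = 'm'
  'e' (pos 4) + 14 = pos 18 = 's'
  'h' (pos 7) + 14 = pos 21 = 'v'
  'f' (pos 5) + 14 = pos 19 = 't'
  'j' (pos 9) + 14 = pos 23 = 'x'
  'o' (pos 14) + 14 = pos 2 = 'c'
Result: msvtxc

msvtxc


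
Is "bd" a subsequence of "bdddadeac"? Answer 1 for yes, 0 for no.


Check if "bd" is a subsequence of "bdddadeac"
Greedy scan:
  Position 0 ('b'): matches sub[0] = 'b'
  Position 1 ('d'): matches sub[1] = 'd'
  Position 2 ('d'): no match needed
  Position 3 ('d'): no match needed
  Position 4 ('a'): no match needed
  Position 5 ('d'): no match needed
  Position 6 ('e'): no match needed
  Position 7 ('a'): no match needed
  Position 8 ('c'): no match needed
All 2 characters matched => is a subsequence

1


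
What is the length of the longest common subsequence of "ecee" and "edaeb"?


LCS of "ecee" and "edaeb"
DP table:
           e    d    a    e    b
      0    0    0    0    0    0
  e   0    1    1    1    1    1
  c   0    1    1    1    1    1
  e   0    1    1    1    2    2
  e   0    1    1    1    2    2
LCS length = dp[4][5] = 2

2


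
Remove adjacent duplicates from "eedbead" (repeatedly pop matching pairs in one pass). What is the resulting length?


Input: eedbead
Stack-based adjacent duplicate removal:
  Read 'e': push. Stack: e
  Read 'e': matches stack top 'e' => pop. Stack: (empty)
  Read 'd': push. Stack: d
  Read 'b': push. Stack: db
  Read 'e': push. Stack: dbe
  Read 'a': push. Stack: dbea
  Read 'd': push. Stack: dbead
Final stack: "dbead" (length 5)

5


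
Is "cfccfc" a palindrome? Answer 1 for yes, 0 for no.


Input: cfccfc
Reversed: cfccfc
  Compare pos 0 ('c') with pos 5 ('c'): match
  Compare pos 1 ('f') with pos 4 ('f'): match
  Compare pos 2 ('c') with pos 3 ('c'): match
Result: palindrome

1


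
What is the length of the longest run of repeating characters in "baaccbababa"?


Input: "baaccbababa"
Scanning for longest run:
  Position 1 ('a'): new char, reset run to 1
  Position 2 ('a'): continues run of 'a', length=2
  Position 3 ('c'): new char, reset run to 1
  Position 4 ('c'): continues run of 'c', length=2
  Position 5 ('b'): new char, reset run to 1
  Position 6 ('a'): new char, reset run to 1
  Position 7 ('b'): new char, reset run to 1
  Position 8 ('a'): new char, reset run to 1
  Position 9 ('b'): new char, reset run to 1
  Position 10 ('a'): new char, reset run to 1
Longest run: 'a' with length 2

2


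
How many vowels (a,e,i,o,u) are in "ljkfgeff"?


Input: ljkfgeff
Checking each character:
  'l' at position 0: consonant
  'j' at position 1: consonant
  'k' at position 2: consonant
  'f' at position 3: consonant
  'g' at position 4: consonant
  'e' at position 5: vowel (running total: 1)
  'f' at position 6: consonant
  'f' at position 7: consonant
Total vowels: 1

1


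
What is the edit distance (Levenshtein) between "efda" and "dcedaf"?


Computing edit distance: "efda" -> "dcedaf"
DP table:
           d    c    e    d    a    f
      0    1    2    3    4    5    6
  e   1    1    2    2    3    4    5
  f   2    2    2    3    3    4    4
  d   3    2    3    3    3    4    5
  a   4    3    3    4    4    3    4
Edit distance = dp[4][6] = 4

4


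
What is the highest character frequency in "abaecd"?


Input: abaecd
Character counts:
  'a': 2
  'b': 1
  'c': 1
  'd': 1
  'e': 1
Maximum frequency: 2

2


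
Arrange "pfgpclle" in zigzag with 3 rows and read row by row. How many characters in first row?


Zigzag "pfgpclle" into 3 rows:
Placing characters:
  'p' => row 0
  'f' => row 1
  'g' => row 2
  'p' => row 1
  'c' => row 0
  'l' => row 1
  'l' => row 2
  'e' => row 1
Rows:
  Row 0: "pc"
  Row 1: "fple"
  Row 2: "gl"
First row length: 2

2
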